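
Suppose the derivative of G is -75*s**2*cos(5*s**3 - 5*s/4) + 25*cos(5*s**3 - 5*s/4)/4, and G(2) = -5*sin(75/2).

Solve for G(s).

The substitution u = 5*s**3 - 5*s/4 works: G'(s) is exactly (dG/du)*(du/ds) for that inner function.
A general antiderivative is -5*sin(5*s**3 - 5*s/4) + C.
The condition gives C = -5*sin(75/2) - (-5*sin(75/2)) = 0.
So G(s) = -5*sin(5*s**3 - 5*s/4).
Check: d/ds[-5*sin(5*s**3 - 5*s/4)] = -75*s**2*cos(5*s**3 - 5*s/4) + 25*cos(5*s**3 - 5*s/4)/4 = G'(s).

G(s) = -5*sin(5*s**3 - 5*s/4)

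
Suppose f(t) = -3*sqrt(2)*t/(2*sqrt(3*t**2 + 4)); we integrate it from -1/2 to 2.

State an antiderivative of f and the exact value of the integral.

f matches the chain-rule pattern g'(h)*h' with inner function h(t) = 3*t**2/2 + 2; substituting u = h(t) collapses the integral.
F(t) = -sqrt(2)*sqrt(3*t**2 + 4)/2 is an antiderivative of f.
Check: d/dt[-sqrt(2)*sqrt(3*t**2 + 4)/2] = -3*sqrt(2)*t/(2*sqrt(3*t**2 + 4)) = f(t).
F(2) = -2*sqrt(2); F(-1/2) = -sqrt(38)/4.
Integral = F(2) - F(-1/2) = -2*sqrt(2) + sqrt(38)/4.

Antiderivative: F(t) = -sqrt(2)*sqrt(3*t**2 + 4)/2; value = -2*sqrt(2) + sqrt(38)/4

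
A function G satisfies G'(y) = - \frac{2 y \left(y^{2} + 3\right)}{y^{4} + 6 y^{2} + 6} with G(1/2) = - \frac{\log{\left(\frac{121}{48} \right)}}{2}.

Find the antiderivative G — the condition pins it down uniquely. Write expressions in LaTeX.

G(y) = - \frac{\log{\left(\frac{y^{4}}{3} + 2 y^{2} + 2 \right)}}{2}

The substitution u = \frac{y^{4}}{3} + 2 y^{2} + 2 works: G'(y) is exactly (dG/du)*(du/dy) for that inner function.
A general antiderivative is - \frac{\log{\left(\frac{y^{4}}{3} + 2 y^{2} + 2 \right)}}{2} + C.
The condition gives C = - \frac{\log{\left(\frac{121}{48} \right)}}{2} - (- \frac{\log{\left(\frac{121}{48} \right)}}{2}) = 0.
So G(y) = - \frac{\log{\left(\frac{y^{4}}{3} + 2 y^{2} + 2 \right)}}{2}.
Check: d/dy[- \frac{\log{\left(\frac{y^{4}}{3} + 2 y^{2} + 2 \right)}}{2}] = \frac{- 2 y^{3} - 6 y}{y^{4} + 6 y^{2} + 6}, which equals G'(y).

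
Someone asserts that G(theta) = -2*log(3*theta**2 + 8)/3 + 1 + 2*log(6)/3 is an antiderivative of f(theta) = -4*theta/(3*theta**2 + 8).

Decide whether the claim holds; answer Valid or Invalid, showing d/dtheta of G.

d/dtheta[G] = -4*theta/(3*theta**2 + 8)
This equals f(theta) exactly, so the claim holds.

Valid - differentiating G returns exactly f.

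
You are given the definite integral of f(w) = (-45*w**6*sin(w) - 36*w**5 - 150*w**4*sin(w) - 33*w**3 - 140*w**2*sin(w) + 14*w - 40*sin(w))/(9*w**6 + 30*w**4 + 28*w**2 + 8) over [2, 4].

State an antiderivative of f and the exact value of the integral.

Antiderivative: F(w) = (-4*(3*w**2 + 2)*log(w**2 + 2) + 10*(3*w**2 + 2)*cos(w) - 5)/(2*(3*w**2 + 2)); value = -2*log(18) + 5*cos(4) + 9/70 - 5*cos(2) + 2*log(6)

For F(w) to be correct the identity F'(w) - f(w) = 0 must hold.
F(w) = (-4*(3*w**2 + 2)*log(w**2 + 2) + 10*(3*w**2 + 2)*cos(w) - 5)/(2*(3*w**2 + 2)) is an antiderivative of f.
Check: d/dw[(-4*(3*w**2 + 2)*log(w**2 + 2) + 10*(3*w**2 + 2)*cos(w) - 5)/(2*(3*w**2 + 2))] = (-45*w**6*sin(w) - 36*w**5 - 150*w**4*sin(w) - 33*w**3 - 140*w**2*sin(w) + 14*w - 40*sin(w))/(9*w**6 + 30*w**4 + 28*w**2 + 8) = f(w).
F(4) = -2*log(18) + 5*cos(4) - 1/20; F(2) = -2*log(6) + 5*cos(2) - 5/28.
Integral = F(4) - F(2) = -2*log(18) + 5*cos(4) + 9/70 - 5*cos(2) + 2*log(6).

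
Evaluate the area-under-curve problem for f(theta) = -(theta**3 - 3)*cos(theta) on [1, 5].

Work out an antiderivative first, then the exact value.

Antiderivative: F(theta) = -theta**3*sin(theta) - 3*theta**2*cos(theta) + 6*theta*sin(theta) + 3*sin(theta) + 6*cos(theta); value = -69*cos(5) - 8*sin(1) - 3*cos(1) - 92*sin(5)

Since d/dtheta undoes antidifferentiation here, F'(theta) = f(theta) is required of F(theta).
F(theta) = -theta**3*sin(theta) - 3*theta**2*cos(theta) + 6*theta*sin(theta) + 3*sin(theta) + 6*cos(theta) is an antiderivative of f.
Check: d/dtheta[-theta**3*sin(theta) - 3*theta**2*cos(theta) + 6*theta*sin(theta) + 3*sin(theta) + 6*cos(theta)] = -theta**3*cos(theta) + 3*cos(theta), which equals f(theta).
F(5) = -69*cos(5) - 92*sin(5); F(1) = 3*cos(1) + 8*sin(1).
Integral = F(5) - F(1) = -69*cos(5) - 8*sin(1) - 3*cos(1) - 92*sin(5).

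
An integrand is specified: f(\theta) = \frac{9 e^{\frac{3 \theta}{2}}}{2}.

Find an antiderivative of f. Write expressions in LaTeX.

Recover f(\theta) by differentiating a candidate F(\theta); any mismatch rules it out.
Check: d/d\theta[3 e^{\frac{3 \theta}{2}}] = \frac{9 e^{\frac{3 \theta}{2}}}{2} = f(\theta).

An antiderivative is F(\theta) = 3 e^{\frac{3 \theta}{2}}.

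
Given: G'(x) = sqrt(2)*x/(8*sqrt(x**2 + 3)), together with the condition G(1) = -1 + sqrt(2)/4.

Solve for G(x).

G(x) = sqrt(x**2/2 + 3/2)/4 - 1

The substitution u = x**2/2 + 3/2 works: G'(x) is exactly (dG/du)*(du/dx) for that inner function.
A general antiderivative is sqrt(x**2/2 + 3/2)/4 + C.
The condition gives C = -1 + sqrt(2)/4 - (sqrt(2)/4) = -1.
So G(x) = sqrt(x**2/2 + 3/2)/4 - 1.
Check: d/dx[sqrt(x**2/2 + 3/2)/4 - 1] = sqrt(2)*x/(8*sqrt(x**2 + 3)) = G'(x).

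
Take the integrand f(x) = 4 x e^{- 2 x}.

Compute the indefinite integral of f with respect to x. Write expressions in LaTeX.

F(x) = \left(- 2 x - 1\right) e^{- 2 x} + C

Recognize the product-rule pattern: f = u'v + uv' with u = - 2 x - 1, v = e^{- 2 x}, so integration by parts undoes it.
Check: d/dx[\left(- 2 x - 1\right) e^{- 2 x}] = 4 x e^{- 2 x} = f(x).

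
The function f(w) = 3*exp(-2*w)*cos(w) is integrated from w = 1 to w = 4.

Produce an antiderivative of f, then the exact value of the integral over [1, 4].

Any candidate F(w) must reproduce f(w) exactly when differentiated.
F(w) = -3*(-sin(w) + 2*cos(w))*exp(-2*w)/5 is an antiderivative of f.
Check: d/dw[-3*(-sin(w) + 2*cos(w))*exp(-2*w)/5] = 3*exp(-2*w)*cos(w) = f(w).
F(4) = 3*exp(-8)*sin(4)/5 - 6*exp(-8)*cos(4)/5; F(1) = -6*exp(-2)*cos(1)/5 + 3*exp(-2)*sin(1)/5.
Integral = F(4) - F(1) = -3*exp(-2)*sin(1)/5 + 3*exp(-8)*sin(4)/5 - 6*exp(-8)*cos(4)/5 + 6*exp(-2)*cos(1)/5.

Antiderivative: F(w) = -3*(-sin(w) + 2*cos(w))*exp(-2*w)/5; value = -3*exp(-2)*sin(1)/5 + 3*exp(-8)*sin(4)/5 - 6*exp(-8)*cos(4)/5 + 6*exp(-2)*cos(1)/5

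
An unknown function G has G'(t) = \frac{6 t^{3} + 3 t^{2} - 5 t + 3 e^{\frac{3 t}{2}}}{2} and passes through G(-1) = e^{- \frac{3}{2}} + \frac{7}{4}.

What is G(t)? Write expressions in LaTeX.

The proposed G(t) is checked by its d/dt: the result must match the given G'(t).
A general antiderivative is \frac{3 t^{4}}{4} + \frac{t^{3}}{2} - \frac{5 t^{2}}{4} + e^{\frac{3 t}{2}} + \frac{3}{4} + C.
The condition gives C = e^{- \frac{3}{2}} + \frac{7}{4} - (- \frac{1}{4} + e^{- \frac{3}{2}}) = 2.
So G(t) = \frac{3 t^{4}}{4} + \frac{t^{3}}{2} - \frac{5 t^{2}}{4} + e^{\frac{3 t}{2}} + \frac{11}{4}.
Check: d/dt[\frac{3 t^{4}}{4} + \frac{t^{3}}{2} - \frac{5 t^{2}}{4} + e^{\frac{3 t}{2}} + \frac{11}{4}] = 3 t^{3} + \frac{3 t^{2}}{2} - \frac{5 t}{2} + \frac{3 e^{\frac{3 t}{2}}}{2}, which equals G'(t).

G(t) = \frac{3 t^{4}}{4} + \frac{t^{3}}{2} - \frac{5 t^{2}}{4} + e^{\frac{3 t}{2}} + \frac{11}{4}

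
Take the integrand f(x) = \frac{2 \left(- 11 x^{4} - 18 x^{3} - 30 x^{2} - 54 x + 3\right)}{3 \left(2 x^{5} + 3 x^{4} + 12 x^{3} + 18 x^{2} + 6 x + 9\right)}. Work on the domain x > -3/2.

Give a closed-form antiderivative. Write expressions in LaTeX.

Whatever form F(x) takes, F'(x) = f(x) is non-negotiable.
Check: d/dx[\frac{\log{\left(2 x + 3 \right)}}{3} - \log{\left(\frac{x^{4}}{3} + 2 x^{2} + 1 \right)}] = \frac{- 22 x^{4} - 36 x^{3} - 60 x^{2} - 108 x + 6}{6 x^{5} + 9 x^{4} + 36 x^{3} + 54 x^{2} + 18 x + 27}, which equals f(x).

An antiderivative is F(x) = \frac{\log{\left(2 x + 3 \right)}}{3} - \log{\left(\frac{x^{4}}{3} + 2 x^{2} + 1 \right)}.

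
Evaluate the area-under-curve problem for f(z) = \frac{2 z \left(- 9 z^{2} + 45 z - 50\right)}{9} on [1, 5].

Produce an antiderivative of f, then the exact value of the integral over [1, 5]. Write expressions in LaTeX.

The substitution u = \frac{z^{2}}{2} - \frac{5 z}{3} works: f is exactly (dF/du)*(du/dz) for that inner function.
F(z) = - \frac{z^{4}}{2} + \frac{10 z^{3}}{3} - \frac{50 z^{2}}{9} is an antiderivative of f.
Check: d/dz[- \frac{z^{4}}{2} + \frac{10 z^{3}}{3} - \frac{50 z^{2}}{9}] = - 2 z^{3} + 10 z^{2} - \frac{100 z}{9}, which equals f(z).
F(5) = - \frac{625}{18}; F(1) = - \frac{49}{18}.
Integral = F(5) - F(1) = -32.

Antiderivative: F(z) = - \frac{z^{4}}{2} + \frac{10 z^{3}}{3} - \frac{50 z^{2}}{9}; value = -32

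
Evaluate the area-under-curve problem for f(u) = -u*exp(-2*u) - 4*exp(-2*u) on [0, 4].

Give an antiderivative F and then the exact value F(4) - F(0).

Antiderivative: F(u) = (2*u + 9)*exp(-2*u)/4; value = -9/4 + 17*exp(-8)/4

Recognize the product-rule pattern: f = v'r + vr' with v = u/2 + 9/4, r = exp(-2*u), so integration by parts undoes it.
F(u) = (2*u + 9)*exp(-2*u)/4 is an antiderivative of f.
Check: d/du[(2*u + 9)*exp(-2*u)/4] = (-u - 4)*exp(-2*u), which equals f(u).
F(4) = 17*exp(-8)/4; F(0) = 9/4.
Integral = F(4) - F(0) = -9/4 + 17*exp(-8)/4.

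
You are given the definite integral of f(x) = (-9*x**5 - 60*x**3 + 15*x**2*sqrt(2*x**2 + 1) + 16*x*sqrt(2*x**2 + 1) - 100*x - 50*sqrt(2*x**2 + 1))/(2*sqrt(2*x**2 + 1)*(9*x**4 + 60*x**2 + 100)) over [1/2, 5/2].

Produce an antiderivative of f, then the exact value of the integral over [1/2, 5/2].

For F(x) to be correct the identity F'(x) - f(x) = 0 must hold.
F(x) = -5*x/(6*x**2 + 20) - sqrt(2*x**2 + 1)/4 - 2/(9*x**2/2 + 15) is an antiderivative of f.
Check: d/dx[-5*x/(6*x**2 + 20) - sqrt(2*x**2 + 1)/4 - 2/(9*x**2/2 + 15)] = (-9*x**5 - 60*x**3 + 15*x**2*sqrt(2*x**2 + 1) + 16*x*sqrt(2*x**2 + 1) - 100*x - 50*sqrt(2*x**2 + 1))/(18*x**4*sqrt(2*x**2 + 1) + 120*x**2*sqrt(2*x**2 + 1) + 200*sqrt(2*x**2 + 1)), which equals f(x).
F(5/2) = -3*sqrt(6)/8 - 91/345; F(1/2) = -sqrt(6)/8 - 31/129.
Integral = F(5/2) - F(1/2) = -sqrt(6)/4 - 116/4945.

Antiderivative: F(x) = -5*x/(6*x**2 + 20) - sqrt(2*x**2 + 1)/4 - 2/(9*x**2/2 + 15); value = -sqrt(6)/4 - 116/4945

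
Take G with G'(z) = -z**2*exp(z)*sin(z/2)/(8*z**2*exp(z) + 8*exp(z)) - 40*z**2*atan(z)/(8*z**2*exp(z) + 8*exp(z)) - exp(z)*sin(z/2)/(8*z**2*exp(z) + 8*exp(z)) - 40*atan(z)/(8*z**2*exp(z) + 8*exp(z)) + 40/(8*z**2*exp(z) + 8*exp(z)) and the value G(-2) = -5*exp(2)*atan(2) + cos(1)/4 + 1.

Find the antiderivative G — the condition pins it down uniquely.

The integrand splits into summands that can be handled one at a time.
A general antiderivative is cos(z/2)/4 + 5*exp(-z)*atan(z) + C.
The condition gives C = -5*exp(2)*atan(2) + cos(1)/4 + 1 - (-5*exp(2)*atan(2) + cos(1)/4) = 1.
So G(z) = (exp(z)*cos(z/2) + 4*exp(z) + 20*atan(z))*exp(-z)/4.
Check: d/dz[(exp(z)*cos(z/2) + 4*exp(z) + 20*atan(z))*exp(-z)/4] = (-z**2*exp(z)*sin(z/2) - 40*z**2*atan(z) - exp(z)*sin(z/2) - 40*atan(z) + 40)/(8*z**2*exp(z) + 8*exp(z)), which equals G'(z).

G(z) = (exp(z)*cos(z/2) + 4*exp(z) + 20*atan(z))*exp(-z)/4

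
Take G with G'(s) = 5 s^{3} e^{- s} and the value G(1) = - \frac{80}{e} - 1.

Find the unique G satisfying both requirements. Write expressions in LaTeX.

Recognize the product-rule pattern: G'(s) = u'v + uv' with u = - 5 s^{3} - 15 s^{2} - 30 s - 30, v = e^{- s}, so integration by parts undoes it.
A general antiderivative is \left(- 5 s^{3} - 15 s^{2} - 30 s - 30\right) e^{- s} + C.
The condition gives C = - \frac{80}{e} - 1 - (- \frac{80}{e}) = -1.
So G(s) = \left(- 5 s^{3} - 15 s^{2} - 30 s - e^{s} - 30\right) e^{- s}.
Check: d/ds[\left(- 5 s^{3} - 15 s^{2} - 30 s - e^{s} - 30\right) e^{- s}] = 5 s^{3} e^{- s} = G'(s).

G(s) = \left(- 5 s^{3} - 15 s^{2} - 30 s - e^{s} - 30\right) e^{- s}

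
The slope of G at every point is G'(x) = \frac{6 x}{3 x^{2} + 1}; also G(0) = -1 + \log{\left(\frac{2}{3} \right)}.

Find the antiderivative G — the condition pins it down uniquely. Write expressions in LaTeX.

G'(x) matches the chain-rule pattern g'(h)*h' with inner function h(x) = 2 x^{2} + \frac{2}{3}; substituting u = h(x) collapses the integral.
A general antiderivative is \log{\left(2 x^{2} + \frac{2}{3} \right)} + C.
The condition gives C = -1 + \log{\left(\frac{2}{3} \right)} - (\log{\left(\frac{2}{3} \right)}) = -1.
So G(x) = \log{\left(2 x^{2} + \frac{2}{3} \right)} - 1.
Check: d/dx[\log{\left(2 x^{2} + \frac{2}{3} \right)} - 1] = \frac{6 x}{3 x^{2} + 1} = G'(x).

G(x) = \log{\left(2 x^{2} + \frac{2}{3} \right)} - 1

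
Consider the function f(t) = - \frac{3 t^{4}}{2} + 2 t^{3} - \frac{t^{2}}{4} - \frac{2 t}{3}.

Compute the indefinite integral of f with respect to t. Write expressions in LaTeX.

F(t) = - \frac{t^{2} \left(18 t^{3} - 30 t^{2} + 5 t + 20\right)}{60} + C

The integrand splits into summands that can be handled one at a time.
Check: d/dt[- \frac{t^{2} \left(18 t^{3} - 30 t^{2} + 5 t + 20\right)}{60}] = - \frac{3 t^{4}}{2} + 2 t^{3} - \frac{t^{2}}{4} - \frac{2 t}{3} = f(t).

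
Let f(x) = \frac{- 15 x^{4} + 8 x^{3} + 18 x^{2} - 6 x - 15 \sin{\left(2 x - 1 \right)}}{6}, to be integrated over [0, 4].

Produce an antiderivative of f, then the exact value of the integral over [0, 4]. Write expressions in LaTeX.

A first test for any F(x): its x-derivative must equal f(x) identically.
F(x) = \frac{- 6 x^{5} + 4 x^{4} + 12 x^{3} - 6 x^{2} + 15 \cos{\left(2 x - 1 \right)} + 24}{12} is an antiderivative of f.
Check: d/dx[\frac{- 6 x^{5} + 4 x^{4} + 12 x^{3} - 6 x^{2} + 15 \cos{\left(2 x - 1 \right)} + 24}{12}] = - \frac{5 x^{4}}{2} + \frac{4 x^{3}}{3} + 3 x^{2} - x - \frac{5 \sin{\left(2 x - 1 \right)}}{2}, which equals f(x).
F(4) = - \frac{1106}{3} + \frac{5 \cos{\left(7 \right)}}{4}; F(0) = \frac{5 \cos{\left(1 \right)}}{4} + 2.
Integral = F(4) - F(0) = - \frac{1112}{3} - \frac{5 \cos{\left(1 \right)}}{4} + \frac{5 \cos{\left(7 \right)}}{4}.

Antiderivative: F(x) = \frac{- 6 x^{5} + 4 x^{4} + 12 x^{3} - 6 x^{2} + 15 \cos{\left(2 x - 1 \right)} + 24}{12}; value = - \frac{1112}{3} - \frac{5 \cos{\left(1 \right)}}{4} + \frac{5 \cos{\left(7 \right)}}{4}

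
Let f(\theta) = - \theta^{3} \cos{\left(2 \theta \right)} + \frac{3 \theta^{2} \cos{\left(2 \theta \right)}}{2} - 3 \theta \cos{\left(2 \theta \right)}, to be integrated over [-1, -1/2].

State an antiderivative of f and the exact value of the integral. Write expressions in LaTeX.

Integrate term by term and add the pieces.
F(\theta) = - \frac{\theta^{3} \sin{\left(2 \theta \right)}}{2} + \frac{3 \theta^{2} \sin{\left(2 \theta \right)}}{4} - \frac{3 \theta^{2} \cos{\left(2 \theta \right)}}{4} - \frac{3 \theta \sin{\left(2 \theta \right)}}{4} + \frac{3 \theta \cos{\left(2 \theta \right)}}{4} - \frac{3 \sin{\left(2 \theta \right)}}{8} - \frac{3 \cos{\left(2 \theta \right)}}{8} is an antiderivative of f.
Check: d/d\theta[- \frac{\theta^{3} \sin{\left(2 \theta \right)}}{2} + \frac{3 \theta^{2} \sin{\left(2 \theta \right)}}{4} - \frac{3 \theta^{2} \cos{\left(2 \theta \right)}}{4} - \frac{3 \theta \sin{\left(2 \theta \right)}}{4} + \frac{3 \theta \cos{\left(2 \theta \right)}}{4} - \frac{3 \sin{\left(2 \theta \right)}}{8} - \frac{3 \cos{\left(2 \theta \right)}}{8}] = - \theta^{3} \cos{\left(2 \theta \right)} + \frac{3 \theta^{2} \cos{\left(2 \theta \right)}}{2} - 3 \theta \cos{\left(2 \theta \right)} = f(\theta).
F(-1/2) = - \frac{15 \cos{\left(1 \right)}}{16} - \frac{\sin{\left(1 \right)}}{4}; F(-1) = - \frac{13 \sin{\left(2 \right)}}{8} - \frac{15 \cos{\left(2 \right)}}{8}.
Integral = F(-1/2) - F(-1) = \frac{15 \cos{\left(2 \right)}}{8} - \frac{15 \cos{\left(1 \right)}}{16} - \frac{\sin{\left(1 \right)}}{4} + \frac{13 \sin{\left(2 \right)}}{8}.

Antiderivative: F(\theta) = - \frac{\theta^{3} \sin{\left(2 \theta \right)}}{2} + \frac{3 \theta^{2} \sin{\left(2 \theta \right)}}{4} - \frac{3 \theta^{2} \cos{\left(2 \theta \right)}}{4} - \frac{3 \theta \sin{\left(2 \theta \right)}}{4} + \frac{3 \theta \cos{\left(2 \theta \right)}}{4} - \frac{3 \sin{\left(2 \theta \right)}}{8} - \frac{3 \cos{\left(2 \theta \right)}}{8}; value = \frac{15 \cos{\left(2 \right)}}{8} - \frac{15 \cos{\left(1 \right)}}{16} - \frac{\sin{\left(1 \right)}}{4} + \frac{13 \sin{\left(2 \right)}}{8}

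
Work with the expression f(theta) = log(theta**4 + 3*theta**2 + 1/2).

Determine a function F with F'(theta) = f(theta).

Whatever form F(theta) takes, F'(theta) = f(theta) is non-negotiable.
Check: d/dtheta[theta*log(theta**4 + 3*theta**2 + 1/2) - 4*theta + sqrt(2)*sqrt(3 - sqrt(7))*atan(sqrt(2)*theta/sqrt(3 - sqrt(7))) + sqrt(2)*sqrt(sqrt(7) + 3)*atan(sqrt(2)*theta/sqrt(sqrt(7) + 3))] = log(theta**4 + 3*theta**2 + 1/2) = f(theta).

An antiderivative is F(theta) = theta*log(theta**4 + 3*theta**2 + 1/2) - 4*theta + sqrt(2)*sqrt(3 - sqrt(7))*atan(sqrt(2)*theta/sqrt(3 - sqrt(7))) + sqrt(2)*sqrt(sqrt(7) + 3)*atan(sqrt(2)*theta/sqrt(sqrt(7) + 3)).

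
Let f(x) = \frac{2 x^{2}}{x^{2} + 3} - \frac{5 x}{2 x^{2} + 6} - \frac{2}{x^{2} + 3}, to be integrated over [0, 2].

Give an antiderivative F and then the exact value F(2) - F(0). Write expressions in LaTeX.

Integrate term by term and add the pieces.
F(x) = 2 x - \frac{5 \log{\left(x^{2} + 3 \right)}}{4} - \frac{8 \sqrt{3} \operatorname{atan}{\left(\frac{\sqrt{3} x}{3} \right)}}{3} is an antiderivative of f.
Check: d/dx[2 x - \frac{5 \log{\left(x^{2} + 3 \right)}}{4} - \frac{8 \sqrt{3} \operatorname{atan}{\left(\frac{\sqrt{3} x}{3} \right)}}{3}] = \frac{4 x^{2} - 5 x - 4}{2 x^{2} + 6}, which equals f(x).
F(2) = - \frac{8 \sqrt{3} \operatorname{atan}{\left(\frac{2 \sqrt{3}}{3} \right)}}{3} - \frac{5 \log{\left(7 \right)}}{4} + 4; F(0) = - \frac{5 \log{\left(3 \right)}}{4}.
Integral = F(2) - F(0) = - \frac{8 \sqrt{3} \operatorname{atan}{\left(\frac{2 \sqrt{3}}{3} \right)}}{3} - \frac{5 \log{\left(7 \right)}}{4} + \frac{5 \log{\left(3 \right)}}{4} + 4.

Antiderivative: F(x) = 2 x - \frac{5 \log{\left(x^{2} + 3 \right)}}{4} - \frac{8 \sqrt{3} \operatorname{atan}{\left(\frac{\sqrt{3} x}{3} \right)}}{3}; value = - \frac{8 \sqrt{3} \operatorname{atan}{\left(\frac{2 \sqrt{3}}{3} \right)}}{3} - \frac{5 \log{\left(7 \right)}}{4} + \frac{5 \log{\left(3 \right)}}{4} + 4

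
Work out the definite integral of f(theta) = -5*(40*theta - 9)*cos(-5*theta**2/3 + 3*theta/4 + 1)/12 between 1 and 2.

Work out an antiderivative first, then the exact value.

Antiderivative: F(theta) = 5*sin(-5*theta**2/3 + 3*theta/4 + 1); value = -5*sin(1/12) - 5*sin(25/6)

The substitution u = -5*theta**2/3 + 3*theta/4 + 1 works: f is exactly (dF/du)*(du/dtheta) for that inner function.
F(theta) = 5*sin(-5*theta**2/3 + 3*theta/4 + 1) is an antiderivative of f.
Check: d/dtheta[5*sin(-5*theta**2/3 + 3*theta/4 + 1)] = -50*theta*cos(-5*theta**2/3 + 3*theta/4 + 1)/3 + 15*cos(-5*theta**2/3 + 3*theta/4 + 1)/4, which equals f(theta).
F(2) = -5*sin(25/6); F(1) = 5*sin(1/12).
Integral = F(2) - F(1) = -5*sin(1/12) - 5*sin(25/6).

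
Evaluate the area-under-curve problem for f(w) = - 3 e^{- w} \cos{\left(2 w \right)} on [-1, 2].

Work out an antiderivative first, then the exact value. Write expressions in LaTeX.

Antiderivative: F(w) = - \frac{6 e^{- w} \sin{\left(2 w \right)}}{5} + \frac{3 e^{- w} \cos{\left(2 w \right)}}{5}; value = - \frac{6 e \sin{\left(2 \right)}}{5} + \frac{3 \cos{\left(4 \right)}}{5 e^{2}} - \frac{6 \sin{\left(4 \right)}}{5 e^{2}} - \frac{3 e \cos{\left(2 \right)}}{5}

Any candidate F(w) must reproduce f(w) exactly when differentiated.
F(w) = - \frac{6 e^{- w} \sin{\left(2 w \right)}}{5} + \frac{3 e^{- w} \cos{\left(2 w \right)}}{5} is an antiderivative of f.
Check: d/dw[- \frac{6 e^{- w} \sin{\left(2 w \right)}}{5} + \frac{3 e^{- w} \cos{\left(2 w \right)}}{5}] = - 3 e^{- w} \cos{\left(2 w \right)} = f(w).
F(2) = \frac{3 \cos{\left(4 \right)}}{5 e^{2}} - \frac{6 \sin{\left(4 \right)}}{5 e^{2}}; F(-1) = \frac{3 e \cos{\left(2 \right)}}{5} + \frac{6 e \sin{\left(2 \right)}}{5}.
Integral = F(2) - F(-1) = - \frac{6 e \sin{\left(2 \right)}}{5} + \frac{3 \cos{\left(4 \right)}}{5 e^{2}} - \frac{6 \sin{\left(4 \right)}}{5 e^{2}} - \frac{3 e \cos{\left(2 \right)}}{5}.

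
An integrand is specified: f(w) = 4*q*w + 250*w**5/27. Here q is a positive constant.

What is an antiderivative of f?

An antiderivative is F(w) = w**2*(162*q + 125*w**4)/81.

The integrand splits into summands that can be handled one at a time.
Check: d/dw[w**2*(162*q + 125*w**4)/81] = 4*q*w + 250*w**5/27 = f(w).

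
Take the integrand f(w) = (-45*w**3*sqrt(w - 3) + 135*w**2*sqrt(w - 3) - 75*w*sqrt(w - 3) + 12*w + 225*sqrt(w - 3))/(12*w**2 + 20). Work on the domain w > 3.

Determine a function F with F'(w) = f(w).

Whatever form F(w) takes, F'(w) = f(w) is non-negotiable.
Check: d/dw[-3*w**2*sqrt(w - 3)/2 + 9*w*sqrt(w - 3) - 27*sqrt(w - 3)/2 + log(w**2 + 5/3)/2] = (-45*w**4 + 270*w**3 - 480*w**2 + 12*w*sqrt(w - 3) + 450*w - 675)/(12*w**2*sqrt(w - 3) + 20*sqrt(w - 3)), which equals f(w).

An antiderivative is F(w) = -3*w**2*sqrt(w - 3)/2 + 9*w*sqrt(w - 3) - 27*sqrt(w - 3)/2 + log(w**2 + 5/3)/2.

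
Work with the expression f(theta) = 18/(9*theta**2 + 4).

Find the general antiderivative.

Any candidate F(theta) must reproduce f(theta) exactly when differentiated.
Check: d/dtheta[3*atan(3*theta/2)] = 18/(9*theta**2 + 4) = f(theta).

F(theta) = 3*atan(3*theta/2) + C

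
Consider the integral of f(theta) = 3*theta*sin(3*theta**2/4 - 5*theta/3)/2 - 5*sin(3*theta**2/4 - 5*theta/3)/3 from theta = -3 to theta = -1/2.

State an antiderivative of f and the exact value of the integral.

f matches the chain-rule pattern g'(h)*h' with inner function h(theta) = 3*theta**2/4 - 5*theta/3; substituting u = h(theta) collapses the integral.
F(theta) = -cos(3*theta**2/4 - 5*theta/3) is an antiderivative of f.
Check: d/dtheta[-cos(3*theta**2/4 - 5*theta/3)] = 3*theta*sin(3*theta**2/4 - 5*theta/3)/2 - 5*sin(3*theta**2/4 - 5*theta/3)/3 = f(theta).
F(-1/2) = -cos(49/48); F(-3) = -cos(47/4).
Integral = F(-1/2) - F(-3) = -cos(49/48) + cos(47/4).

Antiderivative: F(theta) = -cos(3*theta**2/4 - 5*theta/3); value = -cos(49/48) + cos(47/4)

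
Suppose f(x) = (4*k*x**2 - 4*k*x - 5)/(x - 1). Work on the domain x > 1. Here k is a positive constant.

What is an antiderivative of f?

Whatever form F(x) takes, F'(x) = f(x) is non-negotiable.
Check: d/dx[2*k*x**2 - 5*log(3*x - 3)] = (4*k*x**2 - 4*k*x - 5)/(x - 1) = f(x).

An antiderivative is F(x) = 2*k*x**2 - 5*log(3*x - 3).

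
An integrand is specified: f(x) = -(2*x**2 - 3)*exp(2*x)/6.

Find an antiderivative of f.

f has the shape u'v + uv' for u = -x**2/6 + x/6 + 1/6 and v = exp(2*x) — it is the derivative of the product u*v.
Check: d/dx[-(x**2 - x - 1)*exp(2*x)/6] = -x**2*exp(2*x)/3 + exp(2*x)/2, which equals f(x).

An antiderivative is F(x) = -(x**2 - x - 1)*exp(2*x)/6.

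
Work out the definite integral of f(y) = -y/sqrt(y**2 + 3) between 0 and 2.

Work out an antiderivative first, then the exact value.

Antiderivative: F(y) = -sqrt(y**2 + 3); value = -sqrt(7) + sqrt(3)

The substitution u = y**2 + 3 works: f is exactly (dF/du)*(du/dy) for that inner function.
F(y) = -sqrt(y**2 + 3) is an antiderivative of f.
Check: d/dy[-sqrt(y**2 + 3)] = -y/sqrt(y**2 + 3) = f(y).
F(2) = -sqrt(7); F(0) = -sqrt(3).
Integral = F(2) - F(0) = -sqrt(7) + sqrt(3).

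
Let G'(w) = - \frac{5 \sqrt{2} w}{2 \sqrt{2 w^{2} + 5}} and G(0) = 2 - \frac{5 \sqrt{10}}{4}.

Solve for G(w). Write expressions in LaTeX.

G(w) = 2 - \frac{5 \sqrt{w^{2} + \frac{5}{2}}}{2}

G'(w) matches the chain-rule pattern g'(h)*h' with inner function h(w) = w^{2} + \frac{5}{2}; substituting u = h(w) collapses the integral.
A general antiderivative is - \frac{5 \sqrt{w^{2} + \frac{5}{2}}}{2} + C.
The condition gives C = 2 - \frac{5 \sqrt{10}}{4} - (- \frac{5 \sqrt{10}}{4}) = 2.
So G(w) = 2 - \frac{5 \sqrt{w^{2} + \frac{5}{2}}}{2}.
Check: d/dw[2 - \frac{5 \sqrt{w^{2} + \frac{5}{2}}}{2}] = - \frac{5 \sqrt{2} w}{2 \sqrt{2 w^{2} + 5}} = G'(w).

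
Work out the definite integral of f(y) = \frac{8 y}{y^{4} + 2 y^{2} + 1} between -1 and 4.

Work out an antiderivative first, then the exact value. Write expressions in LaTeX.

f matches the chain-rule pattern g'(h)*h' with inner function h(y) = y^{2} + 1; substituting u = h(y) collapses the integral.
F(y) = - \frac{4}{y^{2} + 1} is an antiderivative of f.
Check: d/dy[- \frac{4}{y^{2} + 1}] = \frac{8 y}{y^{4} + 2 y^{2} + 1} = f(y).
F(4) = - \frac{4}{17}; F(-1) = -2.
Integral = F(4) - F(-1) = \frac{30}{17}.

Antiderivative: F(y) = - \frac{4}{y^{2} + 1}; value = \frac{30}{17}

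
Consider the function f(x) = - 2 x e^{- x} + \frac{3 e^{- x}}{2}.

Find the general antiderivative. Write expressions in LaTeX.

f has the shape u'v + uv' for u = 2 x + \frac{1}{2} and v = e^{- x} — it is the derivative of the product u*v.
Check: d/dx[\frac{\left(4 x + 1\right) e^{- x}}{2}] = \frac{\left(3 - 4 x\right) e^{- x}}{2}, which equals f(x).

F(x) = \frac{\left(4 x + 1\right) e^{- x}}{2} + C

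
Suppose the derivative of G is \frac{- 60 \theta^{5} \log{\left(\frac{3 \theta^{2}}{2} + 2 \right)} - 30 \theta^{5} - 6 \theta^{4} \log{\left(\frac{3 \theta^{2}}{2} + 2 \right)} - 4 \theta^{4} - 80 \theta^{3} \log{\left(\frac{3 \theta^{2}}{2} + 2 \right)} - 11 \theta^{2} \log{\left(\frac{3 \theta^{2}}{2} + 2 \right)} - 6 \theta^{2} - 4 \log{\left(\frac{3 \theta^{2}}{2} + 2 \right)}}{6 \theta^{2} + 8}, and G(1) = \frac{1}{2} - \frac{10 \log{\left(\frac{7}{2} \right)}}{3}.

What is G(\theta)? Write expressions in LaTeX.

G(\theta) = \frac{- \theta \left(15 \theta^{3} + 2 \theta^{2} + 3\right) \log{\left(\frac{3 \theta^{2}}{2} + 2 \right)} + 3}{6}

Recognize the product-rule pattern: G'(\theta) = u'v + uv' with u = - \frac{5 \theta^{4}}{2} - \frac{\theta^{3}}{3} - \frac{\theta}{2}, v = \log{\left(\frac{3 \theta^{2}}{2} + 2 \right)}, so integration by parts undoes it.
A general antiderivative is - \left(\frac{5 \theta^{4}}{2} + \frac{\theta^{3}}{3} + \frac{\theta}{2}\right) \log{\left(\frac{3 \theta^{2}}{2} + 2 \right)} + C.
The condition gives C = \frac{1}{2} - \frac{10 \log{\left(\frac{7}{2} \right)}}{3} - (- \frac{10 \log{\left(\frac{7}{2} \right)}}{3}) = \frac{1}{2}.
So G(\theta) = \frac{- \theta \left(15 \theta^{3} + 2 \theta^{2} + 3\right) \log{\left(\frac{3 \theta^{2}}{2} + 2 \right)} + 3}{6}.
Check: d/d\theta[\frac{- \theta \left(15 \theta^{3} + 2 \theta^{2} + 3\right) \log{\left(\frac{3 \theta^{2}}{2} + 2 \right)} + 3}{6}] = \frac{- 60 \theta^{5} \log{\left(\frac{3 \theta^{2}}{2} + 2 \right)} - 30 \theta^{5} - 6 \theta^{4} \log{\left(\frac{3 \theta^{2}}{2} + 2 \right)} - 4 \theta^{4} - 80 \theta^{3} \log{\left(\frac{3 \theta^{2}}{2} + 2 \right)} - 11 \theta^{2} \log{\left(\frac{3 \theta^{2}}{2} + 2 \right)} - 6 \theta^{2} - 4 \log{\left(\frac{3 \theta^{2}}{2} + 2 \right)}}{6 \theta^{2} + 8} = G'(\theta).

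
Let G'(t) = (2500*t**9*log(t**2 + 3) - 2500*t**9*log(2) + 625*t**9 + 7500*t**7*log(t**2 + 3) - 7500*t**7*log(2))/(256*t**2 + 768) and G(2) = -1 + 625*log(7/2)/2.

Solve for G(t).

Recognize the product-rule pattern: G'(t) = u'v + uv' with u = 625*t**8/512, v = log(t**2/2 + 3/2), so integration by parts undoes it.
A general antiderivative is 625*t**8*log(t**2/2 + 3/2)/512 + C.
The condition gives C = -1 + 625*log(7/2)/2 - (625*log(7/2)/2) = -1.
So G(t) = (625*t**8*log(t**2/2 + 3/2) - 512)/512.
Check: d/dt[(625*t**8*log(t**2/2 + 3/2) - 512)/512] = (2500*t**9*log(t**2 + 3) - 2500*t**9*log(2) + 625*t**9 + 7500*t**7*log(t**2 + 3) - 7500*t**7*log(2))/(256*t**2 + 768) = G'(t).

G(t) = (625*t**8*log(t**2/2 + 3/2) - 512)/512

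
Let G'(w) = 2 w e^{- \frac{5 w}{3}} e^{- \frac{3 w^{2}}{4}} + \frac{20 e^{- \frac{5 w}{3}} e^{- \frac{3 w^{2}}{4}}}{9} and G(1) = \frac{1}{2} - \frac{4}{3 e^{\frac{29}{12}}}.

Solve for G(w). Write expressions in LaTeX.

The substitution u = - \frac{3 w^{2}}{4} - \frac{5 w}{3} works: G'(w) is exactly (dG/du)*(du/dw) for that inner function.
A general antiderivative is - \frac{4 e^{- \frac{3 w^{2}}{4} - \frac{5 w}{3}}}{3} + C.
The condition gives C = \frac{1}{2} - \frac{4}{3 e^{\frac{29}{12}}} - (- \frac{4}{3 e^{\frac{29}{12}}}) = \frac{1}{2}.
So G(w) = \frac{3 - 8 e^{- \frac{3 w^{2}}{4} - \frac{5 w}{3}}}{6}.
Check: d/dw[\frac{3 - 8 e^{- \frac{3 w^{2}}{4} - \frac{5 w}{3}}}{6}] = \frac{\left(18 w + 20\right) e^{- \frac{5 w}{3}} e^{- \frac{3 w^{2}}{4}}}{9}, which equals G'(w).

G(w) = \frac{3 - 8 e^{- \frac{3 w^{2}}{4} - \frac{5 w}{3}}}{6}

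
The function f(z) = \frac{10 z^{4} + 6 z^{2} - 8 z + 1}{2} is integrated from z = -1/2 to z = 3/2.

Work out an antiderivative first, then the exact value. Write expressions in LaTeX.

Antiderivative: F(z) = \frac{6 z^{5} + 6 z^{3} - 12 z^{2} + 3 z - 2}{6}; value = \frac{65}{8}

Differentiate the proposed F(z) back; it has to land on f(z) exactly.
F(z) = \frac{6 z^{5} + 6 z^{3} - 12 z^{2} + 3 z - 2}{6} is an antiderivative of f.
Check: d/dz[\frac{6 z^{5} + 6 z^{3} - 12 z^{2} + 3 z - 2}{6}] = 5 z^{4} + 3 z^{2} - 4 z + \frac{1}{2}, which equals f(z).
F(3/2) = \frac{661}{96}; F(-1/2) = - \frac{119}{96}.
Integral = F(3/2) - F(-1/2) = \frac{65}{8}.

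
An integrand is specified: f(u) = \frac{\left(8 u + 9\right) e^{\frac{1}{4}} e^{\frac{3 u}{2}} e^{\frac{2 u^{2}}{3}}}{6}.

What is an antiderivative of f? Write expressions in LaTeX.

The substitution w = \frac{2 u^{2}}{3} + \frac{3 u}{2} + \frac{1}{4} works: f is exactly (dF/dw)*(dw/du) for that inner function.
Check: d/du[e^{\frac{2 u^{2}}{3} + \frac{3 u}{2} + \frac{1}{4}}] = \frac{4 u e^{\frac{1}{4}} e^{\frac{3 u}{2}} e^{\frac{2 u^{2}}{3}}}{3} + \frac{3 e^{\frac{1}{4}} e^{\frac{3 u}{2}} e^{\frac{2 u^{2}}{3}}}{2}, which equals f(u).

An antiderivative is F(u) = e^{\frac{2 u^{2}}{3} + \frac{3 u}{2} + \frac{1}{4}}.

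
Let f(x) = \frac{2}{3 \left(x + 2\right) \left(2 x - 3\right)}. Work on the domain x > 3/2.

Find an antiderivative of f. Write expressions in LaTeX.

An antiderivative is F(x) = \frac{2 \left(\log{\left(x - \frac{3}{2} \right)} - \log{\left(x + 2 \right)}\right)}{21}.

The denominator factors as 3 \left(x + 2\right) \left(2 x - 3\right); partial fractions split f into directly integrable pieces: \frac{4}{21 \left(2 x - 3\right)} - \frac{2}{21 \left(x + 2\right)}.
Check: d/dx[\frac{2 \left(\log{\left(x - \frac{3}{2} \right)} - \log{\left(x + 2 \right)}\right)}{21}] = \frac{2}{6 x^{2} + 3 x - 18}, which equals f(x).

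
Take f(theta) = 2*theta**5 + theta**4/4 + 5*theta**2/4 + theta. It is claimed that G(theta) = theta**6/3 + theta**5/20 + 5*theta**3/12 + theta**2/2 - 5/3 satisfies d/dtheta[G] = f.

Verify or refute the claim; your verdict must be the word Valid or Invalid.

Valid: G'(theta) = f(theta).

d/dtheta[G] = 2*theta**5 + theta**4/4 + 5*theta**2/4 + theta
This equals f(theta) exactly, so the claim holds.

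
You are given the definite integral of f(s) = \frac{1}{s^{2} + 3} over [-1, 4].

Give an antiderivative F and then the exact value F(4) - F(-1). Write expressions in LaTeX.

A candidate is checked by its d/ds: the result must match f(s).
F(s) = \frac{\sqrt{3} \operatorname{atan}{\left(\frac{\sqrt{3} s}{3} \right)}}{3} is an antiderivative of f.
Check: d/ds[\frac{\sqrt{3} \operatorname{atan}{\left(\frac{\sqrt{3} s}{3} \right)}}{3}] = \frac{1}{s^{2} + 3} = f(s).
F(4) = \frac{\sqrt{3} \operatorname{atan}{\left(\frac{4 \sqrt{3}}{3} \right)}}{3}; F(-1) = - \frac{\sqrt{3} \pi}{18}.
Integral = F(4) - F(-1) = \frac{\sqrt{3} \pi}{18} + \frac{\sqrt{3} \operatorname{atan}{\left(\frac{4 \sqrt{3}}{3} \right)}}{3}.

Antiderivative: F(s) = \frac{\sqrt{3} \operatorname{atan}{\left(\frac{\sqrt{3} s}{3} \right)}}{3}; value = \frac{\sqrt{3} \pi}{18} + \frac{\sqrt{3} \operatorname{atan}{\left(\frac{4 \sqrt{3}}{3} \right)}}{3}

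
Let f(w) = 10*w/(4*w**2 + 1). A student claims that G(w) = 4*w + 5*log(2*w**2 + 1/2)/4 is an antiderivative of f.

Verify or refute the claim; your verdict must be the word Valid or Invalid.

d/dw[G] = (16*w**2 + 10*w + 4)/(4*w**2 + 1)
d/dw[G] - f(w) = 4 != 0.

Invalid: d/dw[G] - f = 4, which is not 0.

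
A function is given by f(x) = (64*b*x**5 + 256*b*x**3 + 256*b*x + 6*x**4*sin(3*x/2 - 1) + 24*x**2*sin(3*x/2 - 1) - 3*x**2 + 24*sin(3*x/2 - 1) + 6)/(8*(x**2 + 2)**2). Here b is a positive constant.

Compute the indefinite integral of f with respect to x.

Since d/dx undoes antidifferentiation here, F'(x) = f(x) is required of F(x).
Check: d/dx[(32*b*x**4 + 64*b*x**2 - 4*x**2*cos(3*x/2 - 1) + 3*x - 8*cos(3*x/2 - 1))/(8*x**2 + 16)] = (64*b*x**5 + 256*b*x**3 + 256*b*x + 6*x**4*sin(3*x/2 - 1) + 24*x**2*sin(3*x/2 - 1) - 3*x**2 + 24*sin(3*x/2 - 1) + 6)/(8*x**4 + 32*x**2 + 32), which equals f(x).

F(x) = (32*b*x**4 + 64*b*x**2 - 4*x**2*cos(3*x/2 - 1) + 3*x - 8*cos(3*x/2 - 1))/(8*x**2 + 16) + C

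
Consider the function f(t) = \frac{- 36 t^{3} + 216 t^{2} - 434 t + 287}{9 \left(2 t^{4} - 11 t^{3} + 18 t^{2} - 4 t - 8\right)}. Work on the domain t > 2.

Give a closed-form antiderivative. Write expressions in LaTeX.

An antiderivative is F(t) = \frac{- 36 t^{2} \log{\left(2 t + 1 \right)} + 144 t \log{\left(2 t + 1 \right)} - 144 \log{\left(2 t + 1 \right)} + 1}{18 t^{2} - 72 t + 72}.

A candidate is checked by its d/dt: the result must match f(t).
Check: d/dt[\frac{- 36 t^{2} \log{\left(2 t + 1 \right)} + 144 t \log{\left(2 t + 1 \right)} - 144 \log{\left(2 t + 1 \right)} + 1}{18 t^{2} - 72 t + 72}] = \frac{- 36 t^{3} + 216 t^{2} - 434 t + 287}{18 t^{4} - 99 t^{3} + 162 t^{2} - 36 t - 72}, which equals f(t).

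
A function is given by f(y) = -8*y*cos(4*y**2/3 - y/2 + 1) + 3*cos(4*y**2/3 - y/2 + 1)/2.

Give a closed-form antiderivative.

An antiderivative is F(y) = -3*sin(4*y**2/3 - y/2 + 1).

The substitution u = 4*y**2/3 - y/2 + 1 works: f is exactly (dF/du)*(du/dy) for that inner function.
Check: d/dy[-3*sin(4*y**2/3 - y/2 + 1)] = -8*y*cos(4*y**2/3 - y/2 + 1) + 3*cos(4*y**2/3 - y/2 + 1)/2 = f(y).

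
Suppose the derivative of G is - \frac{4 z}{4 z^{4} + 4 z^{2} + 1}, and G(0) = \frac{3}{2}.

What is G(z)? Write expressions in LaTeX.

G'(z) matches the chain-rule pattern g'(h)*h' with inner function h(z) = 2 z^{2} + 1; substituting u = h(z) collapses the integral.
A general antiderivative is \frac{1}{2 z^{2} + 1} + C.
The condition gives C = \frac{3}{2} - (1) = \frac{1}{2}.
So G(z) = \frac{1}{2} + \frac{1}{2 z^{2} + 1}.
Check: d/dz[\frac{1}{2} + \frac{1}{2 z^{2} + 1}] = - \frac{4 z}{4 z^{4} + 4 z^{2} + 1} = G'(z).

G(z) = \frac{1}{2} + \frac{1}{2 z^{2} + 1}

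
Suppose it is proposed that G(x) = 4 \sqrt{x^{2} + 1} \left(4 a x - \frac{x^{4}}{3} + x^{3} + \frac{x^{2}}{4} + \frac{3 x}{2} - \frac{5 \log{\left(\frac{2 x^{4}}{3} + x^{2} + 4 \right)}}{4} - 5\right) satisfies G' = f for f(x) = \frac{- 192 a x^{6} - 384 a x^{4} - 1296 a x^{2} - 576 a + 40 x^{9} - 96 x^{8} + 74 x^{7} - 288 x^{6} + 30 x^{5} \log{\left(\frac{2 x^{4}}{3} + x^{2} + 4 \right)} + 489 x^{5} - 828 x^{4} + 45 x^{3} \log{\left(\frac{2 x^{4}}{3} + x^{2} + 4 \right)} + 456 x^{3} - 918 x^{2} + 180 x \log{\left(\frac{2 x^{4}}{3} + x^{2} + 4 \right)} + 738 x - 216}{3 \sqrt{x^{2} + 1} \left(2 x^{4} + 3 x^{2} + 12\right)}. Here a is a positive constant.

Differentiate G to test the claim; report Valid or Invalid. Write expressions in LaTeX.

Invalid: d/dx[G] - f = \frac{384 a x^{6} \sqrt{x^{2} + 1} + 768 a x^{4} \sqrt{x^{2} + 1} + 2592 a x^{2} \sqrt{x^{2} + 1} + 1152 a \sqrt{x^{2} + 1} - 80 x^{9} \sqrt{x^{2} + 1} + 192 x^{8} \sqrt{x^{2} + 1} - 148 x^{7} \sqrt{x^{2} + 1} + 576 x^{6} \sqrt{x^{2} + 1} - 60 x^{5} \sqrt{x^{2} + 1} \log{\left(\frac{2 x^{4}}{3} + x^{2} + 4 \right)} - 978 x^{5} \sqrt{x^{2} + 1} + 1656 x^{4} \sqrt{x^{2} + 1} - 90 x^{3} \sqrt{x^{2} + 1} \log{\left(\frac{2 x^{4}}{3} + x^{2} + 4 \right)} - 912 x^{3} \sqrt{x^{2} + 1} + 1836 x^{2} \sqrt{x^{2} + 1} - 360 x \sqrt{x^{2} + 1} \log{\left(\frac{2 x^{4}}{3} + x^{2} + 4 \right)} - 1476 x \sqrt{x^{2} + 1} + 432 \sqrt{x^{2} + 1}}{6 x^{6} + 15 x^{4} + 45 x^{2} + 36}, which is not 0.

d/dx[G] = \frac{192 a x^{6} + 384 a x^{4} + 1296 a x^{2} + 576 a - 40 x^{9} + 96 x^{8} - 74 x^{7} + 288 x^{6} - 30 x^{5} \log{\left(\frac{2 x^{4}}{3} + x^{2} + 4 \right)} - 489 x^{5} + 828 x^{4} - 45 x^{3} \log{\left(\frac{2 x^{4}}{3} + x^{2} + 4 \right)} - 456 x^{3} + 918 x^{2} - 180 x \log{\left(\frac{2 x^{4}}{3} + x^{2} + 4 \right)} - 738 x + 216}{6 x^{4} \sqrt{x^{2} + 1} + 9 x^{2} \sqrt{x^{2} + 1} + 36 \sqrt{x^{2} + 1}}
d/dx[G] - f(x) = \frac{384 a x^{6} \sqrt{x^{2} + 1} + 768 a x^{4} \sqrt{x^{2} + 1} + 2592 a x^{2} \sqrt{x^{2} + 1} + 1152 a \sqrt{x^{2} + 1} - 80 x^{9} \sqrt{x^{2} + 1} + 192 x^{8} \sqrt{x^{2} + 1} - 148 x^{7} \sqrt{x^{2} + 1} + 576 x^{6} \sqrt{x^{2} + 1} - 60 x^{5} \sqrt{x^{2} + 1} \log{\left(\frac{2 x^{4}}{3} + x^{2} + 4 \right)} - 978 x^{5} \sqrt{x^{2} + 1} + 1656 x^{4} \sqrt{x^{2} + 1} - 90 x^{3} \sqrt{x^{2} + 1} \log{\left(\frac{2 x^{4}}{3} + x^{2} + 4 \right)} - 912 x^{3} \sqrt{x^{2} + 1} + 1836 x^{2} \sqrt{x^{2} + 1} - 360 x \sqrt{x^{2} + 1} \log{\left(\frac{2 x^{4}}{3} + x^{2} + 4 \right)} - 1476 x \sqrt{x^{2} + 1} + 432 \sqrt{x^{2} + 1}}{6 x^{6} + 15 x^{4} + 45 x^{2} + 36} != 0.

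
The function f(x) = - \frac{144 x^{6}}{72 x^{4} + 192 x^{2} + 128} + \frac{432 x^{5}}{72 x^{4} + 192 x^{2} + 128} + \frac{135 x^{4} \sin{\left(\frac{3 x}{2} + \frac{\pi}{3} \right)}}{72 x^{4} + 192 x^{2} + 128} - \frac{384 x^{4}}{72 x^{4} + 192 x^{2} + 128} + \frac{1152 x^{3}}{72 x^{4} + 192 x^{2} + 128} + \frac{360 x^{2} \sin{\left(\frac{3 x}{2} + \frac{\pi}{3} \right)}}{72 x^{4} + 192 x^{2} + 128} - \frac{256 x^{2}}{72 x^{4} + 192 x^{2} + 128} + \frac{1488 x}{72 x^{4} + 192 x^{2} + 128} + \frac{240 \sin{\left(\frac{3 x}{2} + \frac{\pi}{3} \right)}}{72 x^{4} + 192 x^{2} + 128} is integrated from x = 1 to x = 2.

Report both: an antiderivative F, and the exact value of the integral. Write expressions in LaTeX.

Antiderivative: F(x) = - \frac{2 x^{3}}{3} + 3 x^{2} - \frac{5 \cos{\left(\frac{3 x}{2} + \frac{\pi}{3} \right)}}{4} - \frac{5}{x^{2} + \frac{4}{3}}; value = \frac{5 \cos{\left(\frac{\pi}{3} + \frac{3}{2} \right)}}{4} - \frac{5 \cos{\left(\frac{\pi}{3} + 3 \right)}}{4} + \frac{1861}{336}

The integrand splits into summands that can be handled one at a time.
F(x) = - \frac{2 x^{3}}{3} + 3 x^{2} - \frac{5 \cos{\left(\frac{3 x}{2} + \frac{\pi}{3} \right)}}{4} - \frac{5}{x^{2} + \frac{4}{3}} is an antiderivative of f.
Check: d/dx[- \frac{2 x^{3}}{3} + 3 x^{2} - \frac{5 \cos{\left(\frac{3 x}{2} + \frac{\pi}{3} \right)}}{4} - \frac{5}{x^{2} + \frac{4}{3}}] = \frac{- 144 x^{6} + 432 x^{5} + 135 x^{4} \sin{\left(\frac{3 x}{2} + \frac{\pi}{3} \right)} - 384 x^{4} + 1152 x^{3} + 360 x^{2} \sin{\left(\frac{3 x}{2} + \frac{\pi}{3} \right)} - 256 x^{2} + 1488 x + 240 \sin{\left(\frac{3 x}{2} + \frac{\pi}{3} \right)}}{72 x^{4} + 192 x^{2} + 128}, which equals f(x).
F(2) = \frac{275}{48} - \frac{5 \cos{\left(\frac{\pi}{3} + 3 \right)}}{4}; F(1) = \frac{4}{21} - \frac{5 \cos{\left(\frac{\pi}{3} + \frac{3}{2} \right)}}{4}.
Integral = F(2) - F(1) = \frac{5 \cos{\left(\frac{\pi}{3} + \frac{3}{2} \right)}}{4} - \frac{5 \cos{\left(\frac{\pi}{3} + 3 \right)}}{4} + \frac{1861}{336}.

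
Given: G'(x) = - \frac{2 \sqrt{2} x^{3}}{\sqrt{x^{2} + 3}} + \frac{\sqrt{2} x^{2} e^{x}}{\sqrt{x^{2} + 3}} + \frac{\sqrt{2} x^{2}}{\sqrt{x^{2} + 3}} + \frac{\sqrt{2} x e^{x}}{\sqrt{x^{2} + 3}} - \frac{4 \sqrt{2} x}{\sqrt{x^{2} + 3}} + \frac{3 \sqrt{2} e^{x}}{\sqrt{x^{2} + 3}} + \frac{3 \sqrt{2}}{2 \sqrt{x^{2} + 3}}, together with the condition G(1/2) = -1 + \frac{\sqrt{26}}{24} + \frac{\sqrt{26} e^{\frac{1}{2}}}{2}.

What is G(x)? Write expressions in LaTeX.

G(x) = \frac{- \sqrt{2} \sqrt{x^{2} + 3} \left(4 x^{2} - 3 x - 6 e^{x}\right) - 6}{6}

G'(x) has the shape u'v + uv' for u = - 2 \sqrt{2 x^{2} + 6} and v = \frac{x^{2}}{3} - \frac{x}{4} - \frac{e^{x}}{2} — it is the derivative of the product u*v.
A general antiderivative is - 2 \sqrt{2 x^{2} + 6} \left(\frac{x^{2}}{3} - \frac{x}{4} - \frac{e^{x}}{2}\right) + C.
The condition gives C = -1 + \frac{\sqrt{26}}{24} + \frac{\sqrt{26} e^{\frac{1}{2}}}{2} - (\frac{\sqrt{26}}{24} + \frac{\sqrt{26} e^{\frac{1}{2}}}{2}) = -1.
So G(x) = \frac{- \sqrt{2} \sqrt{x^{2} + 3} \left(4 x^{2} - 3 x - 6 e^{x}\right) - 6}{6}.
Check: d/dx[\frac{- \sqrt{2} \sqrt{x^{2} + 3} \left(4 x^{2} - 3 x - 6 e^{x}\right) - 6}{6}] = \frac{- 4 \sqrt{2} x^{3} + 2 \sqrt{2} x^{2} e^{x} + 2 \sqrt{2} x^{2} + 2 \sqrt{2} x e^{x} - 8 \sqrt{2} x + 6 \sqrt{2} e^{x} + 3 \sqrt{2}}{2 \sqrt{x^{2} + 3}}, which equals G'(x).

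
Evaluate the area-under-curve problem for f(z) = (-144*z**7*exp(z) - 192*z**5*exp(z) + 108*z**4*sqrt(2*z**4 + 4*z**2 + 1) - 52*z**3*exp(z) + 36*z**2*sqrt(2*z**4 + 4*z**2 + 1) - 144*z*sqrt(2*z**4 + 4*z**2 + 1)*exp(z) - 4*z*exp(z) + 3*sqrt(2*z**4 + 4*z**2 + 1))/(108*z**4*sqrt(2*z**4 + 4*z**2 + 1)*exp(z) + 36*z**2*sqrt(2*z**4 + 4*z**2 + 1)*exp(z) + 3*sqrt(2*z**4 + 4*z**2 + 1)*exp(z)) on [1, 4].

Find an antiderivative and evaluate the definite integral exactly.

Antiderivative: F(z) = -sqrt(2*z**4 + 4*z**2 + 1)/3 - exp(-z) + 4/(6*z**2 + 1); value = -sqrt(577)/3 - 360/679 - exp(-4) + exp(-1) + sqrt(7)/3

Check any antiderivative F(z) by computing F'(z) and comparing it with f(z).
F(z) = -sqrt(2*z**4 + 4*z**2 + 1)/3 - exp(-z) + 4/(6*z**2 + 1) is an antiderivative of f.
Check: d/dz[-sqrt(2*z**4 + 4*z**2 + 1)/3 - exp(-z) + 4/(6*z**2 + 1)] = (-144*z**7*exp(z) - 192*z**5*exp(z) + 108*z**4*sqrt(2*z**4 + 4*z**2 + 1) - 52*z**3*exp(z) + 36*z**2*sqrt(2*z**4 + 4*z**2 + 1) - 144*z*sqrt(2*z**4 + 4*z**2 + 1)*exp(z) - 4*z*exp(z) + 3*sqrt(2*z**4 + 4*z**2 + 1))/(108*z**4*sqrt(2*z**4 + 4*z**2 + 1)*exp(z) + 36*z**2*sqrt(2*z**4 + 4*z**2 + 1)*exp(z) + 3*sqrt(2*z**4 + 4*z**2 + 1)*exp(z)) = f(z).
F(4) = -sqrt(577)/3 - exp(-4) + 4/97; F(1) = -sqrt(7)/3 - exp(-1) + 4/7.
Integral = F(4) - F(1) = -sqrt(577)/3 - 360/679 - exp(-4) + exp(-1) + sqrt(7)/3.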